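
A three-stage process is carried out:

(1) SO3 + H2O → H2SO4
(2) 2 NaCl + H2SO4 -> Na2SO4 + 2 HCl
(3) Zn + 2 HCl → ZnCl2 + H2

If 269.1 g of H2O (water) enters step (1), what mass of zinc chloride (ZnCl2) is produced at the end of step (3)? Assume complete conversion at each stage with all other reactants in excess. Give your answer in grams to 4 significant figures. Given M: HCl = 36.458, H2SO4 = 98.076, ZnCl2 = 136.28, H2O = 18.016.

n(H2O) = 269.1 / 18.016 = 14.937 mol.
Reaction (1): H2O→H2SO4 ratio 1:1 ⇒ n(H2SO4) = 14.937 mol.
Reaction (2): H2SO4→HCl ratio 1:2 ⇒ n(HCl) = 29.873 mol.
Reaction (3): HCl→ZnCl2 ratio 2:1 ⇒ n(ZnCl2) = 14.937 mol.
Mass of ZnCl2 = 14.937 × 136.28 = 2035.6 g.

2036 g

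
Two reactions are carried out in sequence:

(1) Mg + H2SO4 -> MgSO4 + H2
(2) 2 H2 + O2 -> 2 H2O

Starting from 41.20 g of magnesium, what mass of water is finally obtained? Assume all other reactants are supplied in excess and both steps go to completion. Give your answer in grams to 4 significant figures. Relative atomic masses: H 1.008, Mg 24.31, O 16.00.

30.53 g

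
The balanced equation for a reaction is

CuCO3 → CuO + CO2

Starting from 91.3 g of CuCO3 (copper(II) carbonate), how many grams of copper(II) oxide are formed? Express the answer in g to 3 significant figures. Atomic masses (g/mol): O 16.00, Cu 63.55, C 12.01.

M(CuCO3) = 63.55 + 12.01 + 3(16.00) = 123.56 g/mol.
M(CuO) = 63.55 + 16.00 = 79.55 g/mol.
n(CuCO3) = 91.30 g / 123.56 g/mol = 0.7389 mol.
From the equation the CuCO3:CuO mole ratio is 1:1, so n(CuO) = 0.7389 × 1/1 = 0.7389 mol.
Mass of CuO = 0.7389 mol × 79.55 g/mol = 58.78 g.

58.8 g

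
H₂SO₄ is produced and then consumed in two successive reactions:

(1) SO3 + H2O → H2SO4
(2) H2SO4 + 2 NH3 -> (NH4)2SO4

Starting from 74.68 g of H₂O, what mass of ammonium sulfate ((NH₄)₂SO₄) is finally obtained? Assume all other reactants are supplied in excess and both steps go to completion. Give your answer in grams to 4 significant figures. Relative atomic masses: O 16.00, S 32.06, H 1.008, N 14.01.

547.8 g

M(H2O) = 2(1.008) + 16.00 = 18.016 g/mol.
M((NH4)2SO4) = 2(14.01) + 8(1.008) + 32.06 + 4(16.00) = 132.144 g/mol.
n(H2O) = 74.680 / 18.016 = 4.1452 mol.
Step 1 gives a 1:1 ratio of H2O to H2SO4, so n(H2SO4) = 4.1452 mol.
In step 2 the H2SO4:(NH4)2SO4 ratio is 1:1, so n((NH4)2SO4) = 4.1452 mol.
Mass of (NH4)2SO4 = 4.1452 × 132.144 = 547.76 g.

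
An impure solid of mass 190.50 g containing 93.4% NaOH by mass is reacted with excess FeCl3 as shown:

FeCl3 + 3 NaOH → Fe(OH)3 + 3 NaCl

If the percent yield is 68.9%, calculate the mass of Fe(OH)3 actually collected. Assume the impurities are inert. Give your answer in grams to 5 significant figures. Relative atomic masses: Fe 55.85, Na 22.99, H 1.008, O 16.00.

Pure NaOH available = 190.50 g × 0.934 = 177.927 g.
M(NaOH) = 22.99 + 16.00 + 1.008 = 39.998 g/mol.
M(Fe(OH)3) = 55.85 + 3(16.00) + 3(1.008) = 106.874 g/mol.
n(NaOH) = 177.927 g / 39.998 g/mol = 4.44840 mol.
From the equation the NaOH:Fe(OH)3 mole ratio is 3:1, so n(Fe(OH)3) = 4.44840 × 1/3 = 1.48280 mol.
Mass of Fe(OH)3 = 1.48280 mol × 106.874 g/mol = 158.473 g.
Actual mass collected = 158.473 g × 0.689 = 109.188 g.

109.19 g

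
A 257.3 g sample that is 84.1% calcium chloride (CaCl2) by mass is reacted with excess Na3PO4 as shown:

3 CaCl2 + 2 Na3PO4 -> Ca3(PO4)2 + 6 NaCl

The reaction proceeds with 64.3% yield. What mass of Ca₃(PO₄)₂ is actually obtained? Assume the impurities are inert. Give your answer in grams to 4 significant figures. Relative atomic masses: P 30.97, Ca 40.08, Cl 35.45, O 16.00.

129.6 g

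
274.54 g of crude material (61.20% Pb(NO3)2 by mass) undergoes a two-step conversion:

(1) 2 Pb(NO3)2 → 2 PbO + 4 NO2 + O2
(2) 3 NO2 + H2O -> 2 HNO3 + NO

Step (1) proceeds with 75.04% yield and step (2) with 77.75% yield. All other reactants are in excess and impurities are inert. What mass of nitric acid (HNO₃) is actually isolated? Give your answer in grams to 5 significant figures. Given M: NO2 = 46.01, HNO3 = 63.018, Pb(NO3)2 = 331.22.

Pure Pb(NO3)2 = 274.54 × 0.6120 = 168.018 g.
n(Pb(NO3)2) = 168.018 / 331.22 = 0.507272 mol.
Step 1 (Pb(NO3)2:NO2 = 2:4): theoretical n(NO2) = 1.01454 mol; at 75.04% yield, n(NO2) = 0.761313 mol.
Step 2 (NO2:HNO3 = 3:2): theoretical n(HNO3) = 0.507542 mol, so theoretical mass = 0.507542 × 63.018 = 31.9843 g.
At 77.75% yield, actual mass of HNO3 = 31.9843 × 0.7775 = 24.8678 g.

24.868 g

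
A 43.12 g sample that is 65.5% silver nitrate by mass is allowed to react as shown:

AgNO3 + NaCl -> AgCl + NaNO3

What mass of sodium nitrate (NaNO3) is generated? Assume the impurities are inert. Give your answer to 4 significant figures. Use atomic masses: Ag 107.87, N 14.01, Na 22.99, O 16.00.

14.13 g

Mass of pure AgNO3 = 43.12 g × 0.655 = 28.244 g.
M(AgNO3) = 107.87 + 14.01 + 3(16.00) = 169.88 g/mol.
M(NaNO3) = 22.99 + 14.01 + 3(16.00) = 85.00 g/mol.
n(AgNO3) = 28.244 g / 169.88 g/mol = 0.16626 mol.
From the equation the AgNO3:NaNO3 mole ratio is 1:1, so n(NaNO3) = 0.16626 × 1/1 = 0.16626 mol.
Mass of NaNO3 = 0.16626 mol × 85.00 g/mol = 14.132 g.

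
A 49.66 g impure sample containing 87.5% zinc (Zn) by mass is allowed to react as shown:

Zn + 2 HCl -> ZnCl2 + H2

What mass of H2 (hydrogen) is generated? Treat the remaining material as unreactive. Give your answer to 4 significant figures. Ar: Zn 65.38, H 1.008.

Mass of pure Zn = 49.66 g × 0.875 = 43.453 g.
M(Zn) = 65.38 g/mol.
M(H2) = 2(1.008) = 2.016 g/mol.
n(Zn) = 43.453 g / 65.38 g/mol = 0.66461 mol.
From the equation the Zn:H2 mole ratio is 1:1, so n(H2) = 0.66461 × 1/1 = 0.66461 mol.
Mass of H2 = 0.66461 mol × 2.016 g/mol = 1.3399 g.

1.340 g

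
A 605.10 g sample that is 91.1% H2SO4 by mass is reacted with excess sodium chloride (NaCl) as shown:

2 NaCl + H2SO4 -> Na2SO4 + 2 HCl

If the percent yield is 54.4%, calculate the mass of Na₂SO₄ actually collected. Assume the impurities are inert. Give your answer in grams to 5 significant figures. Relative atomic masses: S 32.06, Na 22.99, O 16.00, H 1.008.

434.30 g

Pure H2SO4 available = 605.10 g × 0.911 = 551.246 g.
M(H2SO4) = 2(1.008) + 32.06 + 4(16.00) = 98.076 g/mol.
M(Na2SO4) = 2(22.99) + 32.06 + 4(16.00) = 142.04 g/mol.
n(H2SO4) = 551.246 g / 98.076 g/mol = 5.62060 mol.
From the equation the H2SO4:Na2SO4 mole ratio is 1:1, so n(Na2SO4) = 5.62060 × 1/1 = 5.62060 mol.
Mass of Na2SO4 = 5.62060 mol × 142.04 g/mol = 798.350 g.
Actual mass collected = 798.350 g × 0.544 = 434.303 g.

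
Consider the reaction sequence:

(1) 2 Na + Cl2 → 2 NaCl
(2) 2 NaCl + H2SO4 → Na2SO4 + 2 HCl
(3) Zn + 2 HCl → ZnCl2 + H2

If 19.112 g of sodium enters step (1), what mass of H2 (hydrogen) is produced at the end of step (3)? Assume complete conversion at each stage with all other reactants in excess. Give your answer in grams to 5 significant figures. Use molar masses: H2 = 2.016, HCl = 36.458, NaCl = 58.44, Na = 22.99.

n(Na) = 19.112 / 22.99 = 0.831318 mol.
Reaction (1): Na→NaCl ratio 2:2 ⇒ n(NaCl) = 0.831318 mol.
Reaction (2): NaCl→HCl ratio 2:2 ⇒ n(HCl) = 0.831318 mol.
Reaction (3): HCl→H2 ratio 2:1 ⇒ n(H2) = 0.415659 mol.
Mass of H2 = 0.415659 × 2.016 = 0.837969 g.

0.83797 g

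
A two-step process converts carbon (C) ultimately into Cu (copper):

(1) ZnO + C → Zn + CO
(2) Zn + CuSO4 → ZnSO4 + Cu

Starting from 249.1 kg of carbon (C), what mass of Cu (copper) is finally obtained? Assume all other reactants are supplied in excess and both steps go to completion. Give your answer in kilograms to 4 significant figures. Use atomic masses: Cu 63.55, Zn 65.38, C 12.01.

1318 kg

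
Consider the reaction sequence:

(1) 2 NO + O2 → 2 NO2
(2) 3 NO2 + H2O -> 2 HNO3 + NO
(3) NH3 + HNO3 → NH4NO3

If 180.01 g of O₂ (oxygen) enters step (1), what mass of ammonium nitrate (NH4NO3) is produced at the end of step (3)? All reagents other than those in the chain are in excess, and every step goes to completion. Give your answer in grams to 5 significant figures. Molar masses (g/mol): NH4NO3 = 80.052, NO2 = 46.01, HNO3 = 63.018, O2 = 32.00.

600.42 g

n(O2) = 180.01 / 32.00 = 5.62531 mol.
Reaction (1): O2→NO2 ratio 1:2 ⇒ n(NO2) = 11.2506 mol.
Reaction (2): NO2→HNO3 ratio 3:2 ⇒ n(HNO3) = 7.50042 mol.
Reaction (3): HNO3→NH4NO3 ratio 1:1 ⇒ n(NH4NO3) = 7.50042 mol.
Mass of NH4NO3 = 7.50042 × 80.052 = 600.423 g.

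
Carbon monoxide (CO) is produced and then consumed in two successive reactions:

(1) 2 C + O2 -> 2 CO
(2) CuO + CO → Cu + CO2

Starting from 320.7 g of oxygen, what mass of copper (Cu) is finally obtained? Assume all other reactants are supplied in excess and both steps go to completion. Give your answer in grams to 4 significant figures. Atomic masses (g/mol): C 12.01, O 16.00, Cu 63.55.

M(O2) = 2(16.00) = 32.00 g/mol.
M(Cu) = 63.55 g/mol.
n(O2) = 320.70 / 32.00 = 10.022 mol.
Step 1 gives a 1:2 ratio of O2 to CO, so n(CO) = 20.044 mol.
In step 2 the CO:Cu ratio is 1:1, so n(Cu) = 20.044 mol.
Mass of Cu = 20.044 × 63.55 = 1273.8 g.

1274 g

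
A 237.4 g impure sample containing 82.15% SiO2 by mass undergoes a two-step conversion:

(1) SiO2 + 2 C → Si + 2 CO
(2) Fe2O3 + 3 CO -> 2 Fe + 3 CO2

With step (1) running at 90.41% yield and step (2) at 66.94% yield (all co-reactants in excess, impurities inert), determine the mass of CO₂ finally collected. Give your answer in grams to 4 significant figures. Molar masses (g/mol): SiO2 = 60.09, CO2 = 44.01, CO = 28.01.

172.9 g

Pure SiO2 = 237.4 × 0.8215 = 195.02 g.
n(SiO2) = 195.02 / 60.09 = 3.2455 mol.
Step 1 (SiO2:CO = 1:2): theoretical n(CO) = 6.4911 mol; at 90.41% yield, n(CO) = 5.8686 mol.
Step 2 (CO:CO2 = 3:3): theoretical n(CO2) = 5.8686 mol, so theoretical mass = 5.8686 × 44.01 = 258.28 g.
At 66.94% yield, actual mass of CO2 = 258.28 × 0.6694 = 172.89 g.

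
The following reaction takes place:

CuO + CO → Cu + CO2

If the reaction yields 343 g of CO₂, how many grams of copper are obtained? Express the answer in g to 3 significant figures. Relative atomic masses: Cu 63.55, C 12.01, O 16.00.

M(CO2) = 12.01 + 2(16.00) = 44.01 g/mol.
M(Cu) = 63.55 g/mol.
n(CO2) = 343.0 g / 44.01 g/mol = 7.794 mol.
From the equation the CO2:Cu mole ratio is 1:1, so n(Cu) = 7.794 × 1/1 = 7.794 mol.
Mass of Cu = 7.794 mol × 63.55 g/mol = 495.3 g.

495 g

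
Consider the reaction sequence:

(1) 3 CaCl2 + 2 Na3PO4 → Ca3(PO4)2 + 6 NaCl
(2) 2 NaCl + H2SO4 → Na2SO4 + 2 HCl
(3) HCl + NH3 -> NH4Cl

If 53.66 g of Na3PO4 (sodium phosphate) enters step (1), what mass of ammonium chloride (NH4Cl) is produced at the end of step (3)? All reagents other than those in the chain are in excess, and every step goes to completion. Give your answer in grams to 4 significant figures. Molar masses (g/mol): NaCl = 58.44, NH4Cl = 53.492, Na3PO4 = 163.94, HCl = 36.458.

52.53 g

n(Na3PO4) = 53.66 / 163.94 = 0.32731 mol.
Reaction (1): Na3PO4→NaCl ratio 2:6 ⇒ n(NaCl) = 0.98194 mol.
Reaction (2): NaCl→HCl ratio 2:2 ⇒ n(HCl) = 0.98194 mol.
Reaction (3): HCl→NH4Cl ratio 1:1 ⇒ n(NH4Cl) = 0.98194 mol.
Mass of NH4Cl = 0.98194 × 53.492 = 52.526 g.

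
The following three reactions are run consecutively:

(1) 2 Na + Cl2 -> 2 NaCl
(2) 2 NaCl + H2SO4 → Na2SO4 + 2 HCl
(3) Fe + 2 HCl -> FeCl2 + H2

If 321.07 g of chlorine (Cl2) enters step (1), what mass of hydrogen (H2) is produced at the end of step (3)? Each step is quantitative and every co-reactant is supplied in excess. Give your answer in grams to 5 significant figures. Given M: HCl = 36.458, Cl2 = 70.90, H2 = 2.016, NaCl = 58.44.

n(Cl2) = 321.07 / 70.90 = 4.52849 mol.
Reaction (1): Cl2→NaCl ratio 1:2 ⇒ n(NaCl) = 9.05698 mol.
Reaction (2): NaCl→HCl ratio 2:2 ⇒ n(HCl) = 9.05698 mol.
Reaction (3): HCl→H2 ratio 2:1 ⇒ n(H2) = 4.52849 mol.
Mass of H2 = 4.52849 × 2.016 = 9.12944 g.

9.1294 g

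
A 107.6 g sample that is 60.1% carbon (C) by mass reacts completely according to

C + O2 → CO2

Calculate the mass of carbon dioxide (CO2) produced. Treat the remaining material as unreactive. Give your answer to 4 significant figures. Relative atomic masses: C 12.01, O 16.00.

237.0 g

Mass of pure C = 107.6 g × 0.601 = 64.668 g.
M(C) = 12.01 g/mol.
M(CO2) = 12.01 + 2(16.00) = 44.01 g/mol.
n(C) = 64.668 g / 12.01 g/mol = 5.3845 mol.
From the equation the C:CO2 mole ratio is 1:1, so n(CO2) = 5.3845 × 1/1 = 5.3845 mol.
Mass of CO2 = 5.3845 mol × 44.01 g/mol = 236.97 g.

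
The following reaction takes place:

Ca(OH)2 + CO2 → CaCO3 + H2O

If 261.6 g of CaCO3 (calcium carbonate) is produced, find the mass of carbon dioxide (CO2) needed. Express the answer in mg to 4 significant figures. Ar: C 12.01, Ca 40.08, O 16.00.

M(CaCO3) = 40.08 + 12.01 + 3(16.00) = 100.09 g/mol.
M(CO2) = 12.01 + 2(16.00) = 44.01 g/mol.
n(CaCO3) = 261.60 g / 100.09 g/mol = 2.6136 mol.
From the equation the CaCO3:CO2 mole ratio is 1:1, so n(CO2) = 2.6136 × 1/1 = 2.6136 mol.
Mass of CO2 = 2.6136 mol × 44.01 g/mol = 115.03 g.
Converting to mg: 115.03 g = 115000 mg.

115000 mg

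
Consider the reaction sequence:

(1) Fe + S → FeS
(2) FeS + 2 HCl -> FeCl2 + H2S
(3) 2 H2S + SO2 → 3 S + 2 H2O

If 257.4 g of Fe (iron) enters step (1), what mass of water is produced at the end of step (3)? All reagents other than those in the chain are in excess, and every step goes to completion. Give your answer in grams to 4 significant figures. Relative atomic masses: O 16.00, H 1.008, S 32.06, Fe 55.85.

M(Fe) = 55.85 g/mol.
M(H2O) = 2(1.008) + 16.00 = 18.016 g/mol.
n(Fe) = 257.4 / 55.85 = 4.6088 mol.
Reaction (1): Fe→FeS ratio 1:1 ⇒ n(FeS) = 4.6088 mol.
Reaction (2): FeS→H2S ratio 1:1 ⇒ n(H2S) = 4.6088 mol.
Reaction (3): H2S→H2O ratio 2:2 ⇒ n(H2O) = 4.6088 mol.
Mass of H2O = 4.6088 × 18.016 = 83.032 g.

83.03 g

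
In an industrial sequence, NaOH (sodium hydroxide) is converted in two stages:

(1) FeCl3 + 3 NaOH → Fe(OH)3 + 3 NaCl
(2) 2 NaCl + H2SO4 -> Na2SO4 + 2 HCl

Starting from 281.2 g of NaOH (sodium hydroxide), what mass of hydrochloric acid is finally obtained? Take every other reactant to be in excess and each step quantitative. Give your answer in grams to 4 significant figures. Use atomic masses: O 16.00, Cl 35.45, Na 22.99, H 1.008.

M(NaOH) = 22.99 + 16.00 + 1.008 = 39.998 g/mol.
M(HCl) = 1.008 + 35.45 = 36.458 g/mol.
n(NaOH) = 281.20 / 39.998 = 7.0304 mol.
Step 1 gives a 3:3 ratio of NaOH to NaCl, so n(NaCl) = 7.0304 mol.
In step 2 the NaCl:HCl ratio is 2:2, so n(HCl) = 7.0304 mol.
Mass of HCl = 7.0304 × 36.458 = 256.31 g.

256.3 g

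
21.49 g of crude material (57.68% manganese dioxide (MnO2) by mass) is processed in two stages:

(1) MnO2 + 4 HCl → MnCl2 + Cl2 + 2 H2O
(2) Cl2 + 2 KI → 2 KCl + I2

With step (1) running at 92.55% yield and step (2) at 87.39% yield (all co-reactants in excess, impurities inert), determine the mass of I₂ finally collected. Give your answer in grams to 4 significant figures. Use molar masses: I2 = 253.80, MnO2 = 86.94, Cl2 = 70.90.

29.27 g

Pure MnO2 = 21.49 × 0.5768 = 12.395 g.
n(MnO2) = 12.395 / 86.94 = 0.14257 mol.
Step 1 (MnO2:Cl2 = 1:1): theoretical n(Cl2) = 0.14257 mol; at 92.55% yield, n(Cl2) = 0.13195 mol.
Step 2 (Cl2:I2 = 1:1): theoretical n(I2) = 0.13195 mol, so theoretical mass = 0.13195 × 253.80 = 33.490 g.
At 87.39% yield, actual mass of I2 = 33.490 × 0.8739 = 29.267 g.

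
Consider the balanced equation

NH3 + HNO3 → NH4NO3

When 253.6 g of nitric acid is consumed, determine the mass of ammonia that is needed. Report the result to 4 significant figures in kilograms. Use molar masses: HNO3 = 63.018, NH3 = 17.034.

0.06855 kg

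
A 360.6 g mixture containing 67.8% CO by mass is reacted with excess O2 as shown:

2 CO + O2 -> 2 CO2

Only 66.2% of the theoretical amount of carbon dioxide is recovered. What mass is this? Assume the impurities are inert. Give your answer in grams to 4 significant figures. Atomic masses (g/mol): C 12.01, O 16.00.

254.3 g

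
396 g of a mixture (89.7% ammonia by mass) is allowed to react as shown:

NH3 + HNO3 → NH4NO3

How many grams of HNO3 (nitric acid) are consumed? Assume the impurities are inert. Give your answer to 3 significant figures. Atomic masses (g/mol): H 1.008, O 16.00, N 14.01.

1310 g

Mass of pure NH3 = 396 g × 0.897 = 355.2 g.
M(NH3) = 14.01 + 3(1.008) = 17.034 g/mol.
M(HNO3) = 1.008 + 14.01 + 3(16.00) = 63.018 g/mol.
n(NH3) = 355.2 g / 17.034 g/mol = 20.85 mol.
From the equation the NH3:HNO3 mole ratio is 1:1, so n(HNO3) = 20.85 × 1/1 = 20.85 mol.
Mass of HNO3 = 20.85 mol × 63.018 g/mol = 1314 g.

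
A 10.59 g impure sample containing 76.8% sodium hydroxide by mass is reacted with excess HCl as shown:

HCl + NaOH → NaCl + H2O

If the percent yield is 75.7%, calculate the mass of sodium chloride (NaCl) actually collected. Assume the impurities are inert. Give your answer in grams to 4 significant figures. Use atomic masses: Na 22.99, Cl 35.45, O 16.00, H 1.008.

8.995 g

Pure NaOH available = 10.59 g × 0.768 = 8.1331 g.
M(NaOH) = 22.99 + 16.00 + 1.008 = 39.998 g/mol.
M(NaCl) = 22.99 + 35.45 = 58.44 g/mol.
n(NaOH) = 8.1331 g / 39.998 g/mol = 0.20334 mol.
From the equation the NaOH:NaCl mole ratio is 1:1, so n(NaCl) = 0.20334 × 1/1 = 0.20334 mol.
Mass of NaCl = 0.20334 mol × 58.44 g/mol = 11.883 g.
Actual mass collected = 11.883 g × 0.757 = 8.9955 g.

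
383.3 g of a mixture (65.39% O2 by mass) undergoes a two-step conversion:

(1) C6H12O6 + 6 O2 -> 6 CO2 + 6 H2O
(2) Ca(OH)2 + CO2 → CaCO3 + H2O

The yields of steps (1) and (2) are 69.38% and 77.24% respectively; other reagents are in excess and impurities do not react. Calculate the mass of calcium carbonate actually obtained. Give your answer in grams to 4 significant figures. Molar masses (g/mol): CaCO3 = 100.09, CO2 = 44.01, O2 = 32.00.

420.1 g

Pure O2 = 383.3 × 0.6539 = 250.64 g.
n(O2) = 250.64 / 32.00 = 7.8325 mol.
Step 1 (O2:CO2 = 6:6): theoretical n(CO2) = 7.8325 mol; at 69.38% yield, n(CO2) = 5.4342 mol.
Step 2 (CO2:CaCO3 = 1:1): theoretical n(CaCO3) = 5.4342 mol, so theoretical mass = 5.4342 × 100.09 = 543.91 g.
At 77.24% yield, actual mass of CaCO3 = 543.91 × 0.7724 = 420.11 g.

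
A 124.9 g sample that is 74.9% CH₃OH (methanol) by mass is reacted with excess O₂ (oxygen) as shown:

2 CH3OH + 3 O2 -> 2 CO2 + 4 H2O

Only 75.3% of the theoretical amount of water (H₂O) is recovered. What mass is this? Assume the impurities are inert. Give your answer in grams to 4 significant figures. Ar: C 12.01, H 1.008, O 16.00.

Pure CH3OH available = 124.9 g × 0.749 = 93.550 g.
M(CH3OH) = 12.01 + 4(1.008) + 16.00 = 32.042 g/mol.
M(H2O) = 2(1.008) + 16.00 = 18.016 g/mol.
n(CH3OH) = 93.550 g / 32.042 g/mol = 2.9196 mol.
From the equation the CH3OH:H2O mole ratio is 2:4, so n(H2O) = 2.9196 × 4/2 = 5.8392 mol.
Mass of H2O = 5.8392 mol × 18.016 g/mol = 105.20 g.
Actual mass collected = 105.20 g × 0.753 = 79.215 g.

79.22 g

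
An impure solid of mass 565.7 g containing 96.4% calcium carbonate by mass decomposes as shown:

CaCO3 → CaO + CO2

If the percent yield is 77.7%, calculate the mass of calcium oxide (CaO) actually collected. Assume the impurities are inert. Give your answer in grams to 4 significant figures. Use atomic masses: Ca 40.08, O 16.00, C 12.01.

237.4 g

Pure CaCO3 available = 565.7 g × 0.964 = 545.33 g.
M(CaCO3) = 40.08 + 12.01 + 3(16.00) = 100.09 g/mol.
M(CaO) = 40.08 + 16.00 = 56.08 g/mol.
n(CaCO3) = 545.33 g / 100.09 g/mol = 5.4484 mol.
From the equation the CaCO3:CaO mole ratio is 1:1, so n(CaO) = 5.4484 × 1/1 = 5.4484 mol.
Mass of CaO = 5.4484 mol × 56.08 g/mol = 305.55 g.
Actual mass collected = 305.55 g × 0.777 = 237.41 g.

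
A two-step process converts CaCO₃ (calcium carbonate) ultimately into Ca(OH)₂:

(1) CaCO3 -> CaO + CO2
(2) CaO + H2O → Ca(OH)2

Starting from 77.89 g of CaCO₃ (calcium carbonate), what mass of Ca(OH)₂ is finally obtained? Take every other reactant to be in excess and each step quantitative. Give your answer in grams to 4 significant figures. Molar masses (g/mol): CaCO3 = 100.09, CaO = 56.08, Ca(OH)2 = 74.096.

57.66 g

n(CaCO3) = 77.890 / 100.09 = 0.77820 mol.
Step 1 gives a 1:1 ratio of CaCO3 to CaO, so n(CaO) = 0.77820 mol.
In step 2 the CaO:Ca(OH)2 ratio is 1:1, so n(Ca(OH)2) = 0.77820 mol.
Mass of Ca(OH)2 = 0.77820 × 74.096 = 57.661 g.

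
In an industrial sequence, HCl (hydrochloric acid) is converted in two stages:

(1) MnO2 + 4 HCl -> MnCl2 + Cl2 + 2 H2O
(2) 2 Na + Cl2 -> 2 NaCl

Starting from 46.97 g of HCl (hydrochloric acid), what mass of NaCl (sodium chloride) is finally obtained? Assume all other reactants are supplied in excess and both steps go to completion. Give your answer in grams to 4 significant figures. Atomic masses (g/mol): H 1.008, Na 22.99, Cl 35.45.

M(HCl) = 1.008 + 35.45 = 36.458 g/mol.
M(NaCl) = 22.99 + 35.45 = 58.44 g/mol.
n(HCl) = 46.970 / 36.458 = 1.2883 mol.
Step 1 gives a 4:1 ratio of HCl to Cl2, so n(Cl2) = 0.32208 mol.
In step 2 the Cl2:NaCl ratio is 1:2, so n(NaCl) = 0.64417 mol.
Mass of NaCl = 0.64417 × 58.44 = 37.645 g.

37.65 g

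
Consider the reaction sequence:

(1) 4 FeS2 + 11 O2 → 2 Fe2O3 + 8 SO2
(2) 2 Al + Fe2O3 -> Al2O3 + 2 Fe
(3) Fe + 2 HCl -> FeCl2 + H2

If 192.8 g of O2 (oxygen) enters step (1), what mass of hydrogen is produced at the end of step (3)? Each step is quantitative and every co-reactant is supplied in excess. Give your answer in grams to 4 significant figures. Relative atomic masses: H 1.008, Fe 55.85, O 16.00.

M(O2) = 2(16.00) = 32.00 g/mol.
M(H2) = 2(1.008) = 2.016 g/mol.
n(O2) = 192.8 / 32.00 = 6.0250 mol.
Reaction (1): O2→Fe2O3 ratio 11:2 ⇒ n(Fe2O3) = 1.0955 mol.
Reaction (2): Fe2O3→Fe ratio 1:2 ⇒ n(Fe) = 2.1909 mol.
Reaction (3): Fe→H2 ratio 1:1 ⇒ n(H2) = 2.1909 mol.
Mass of H2 = 2.1909 × 2.016 = 4.4169 g.

4.417 g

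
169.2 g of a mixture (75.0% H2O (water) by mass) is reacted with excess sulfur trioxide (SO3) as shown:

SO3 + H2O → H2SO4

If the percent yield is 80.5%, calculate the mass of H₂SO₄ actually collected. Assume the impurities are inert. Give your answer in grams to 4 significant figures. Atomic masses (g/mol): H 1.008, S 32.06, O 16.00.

556.1 g

Pure H2O available = 169.2 g × 0.750 = 126.90 g.
M(H2O) = 2(1.008) + 16.00 = 18.016 g/mol.
M(H2SO4) = 2(1.008) + 32.06 + 4(16.00) = 98.076 g/mol.
n(H2O) = 126.90 g / 18.016 g/mol = 7.0437 mol.
From the equation the H2O:H2SO4 mole ratio is 1:1, so n(H2SO4) = 7.0437 × 1/1 = 7.0437 mol.
Mass of H2SO4 = 7.0437 mol × 98.076 g/mol = 690.82 g.
Actual mass collected = 690.82 g × 0.805 = 556.11 g.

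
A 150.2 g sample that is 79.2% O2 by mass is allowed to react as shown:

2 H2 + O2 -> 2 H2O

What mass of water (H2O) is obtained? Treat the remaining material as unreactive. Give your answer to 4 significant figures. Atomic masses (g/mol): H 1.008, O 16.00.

Mass of pure O2 = 150.2 g × 0.792 = 118.96 g.
M(O2) = 2(16.00) = 32.00 g/mol.
M(H2O) = 2(1.008) + 16.00 = 18.016 g/mol.
n(O2) = 118.96 g / 32.00 g/mol = 3.7174 mol.
From the equation the O2:H2O mole ratio is 1:2, so n(H2O) = 3.7174 × 2/1 = 7.4349 mol.
Mass of H2O = 7.4349 mol × 18.016 g/mol = 133.95 g.

133.9 g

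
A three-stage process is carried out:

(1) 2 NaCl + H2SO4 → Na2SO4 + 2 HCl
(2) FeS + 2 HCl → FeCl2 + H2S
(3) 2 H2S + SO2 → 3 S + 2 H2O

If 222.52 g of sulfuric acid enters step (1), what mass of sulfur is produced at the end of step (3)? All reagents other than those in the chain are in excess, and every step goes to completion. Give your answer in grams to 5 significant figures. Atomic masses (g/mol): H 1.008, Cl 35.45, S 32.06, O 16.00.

109.11 g

M(H2SO4) = 2(1.008) + 32.06 + 4(16.00) = 98.076 g/mol.
M(S) = 32.06 g/mol.
n(H2SO4) = 222.52 / 98.076 = 2.26885 mol.
Reaction (1): H2SO4→HCl ratio 1:2 ⇒ n(HCl) = 4.53771 mol.
Reaction (2): HCl→H2S ratio 2:1 ⇒ n(H2S) = 2.26885 mol.
Reaction (3): H2S→S ratio 2:3 ⇒ n(S) = 3.40328 mol.
Mass of S = 3.40328 × 32.06 = 109.109 g.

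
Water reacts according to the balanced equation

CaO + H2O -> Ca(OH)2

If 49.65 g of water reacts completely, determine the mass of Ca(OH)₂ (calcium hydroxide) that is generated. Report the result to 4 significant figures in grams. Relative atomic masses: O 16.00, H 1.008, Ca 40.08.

204.2 g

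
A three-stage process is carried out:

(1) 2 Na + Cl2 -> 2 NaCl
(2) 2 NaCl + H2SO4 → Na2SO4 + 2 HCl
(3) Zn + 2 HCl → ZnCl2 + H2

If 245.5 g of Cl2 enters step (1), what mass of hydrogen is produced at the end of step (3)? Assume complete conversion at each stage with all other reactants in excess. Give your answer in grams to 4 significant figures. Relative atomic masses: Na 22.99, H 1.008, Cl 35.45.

6.981 g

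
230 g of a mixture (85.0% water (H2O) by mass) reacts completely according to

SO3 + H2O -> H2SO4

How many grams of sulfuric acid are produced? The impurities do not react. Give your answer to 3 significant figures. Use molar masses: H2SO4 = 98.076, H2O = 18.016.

1060 g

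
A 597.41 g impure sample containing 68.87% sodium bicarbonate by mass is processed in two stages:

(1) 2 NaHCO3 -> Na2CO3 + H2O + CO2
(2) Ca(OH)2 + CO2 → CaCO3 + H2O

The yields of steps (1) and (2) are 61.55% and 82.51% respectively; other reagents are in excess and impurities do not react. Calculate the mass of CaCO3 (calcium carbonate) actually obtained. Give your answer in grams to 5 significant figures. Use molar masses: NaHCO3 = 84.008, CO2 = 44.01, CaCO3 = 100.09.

124.47 g

Pure NaHCO3 = 597.41 × 0.6887 = 411.436 g.
n(NaHCO3) = 411.436 / 84.008 = 4.89758 mol.
Step 1 (NaHCO3:CO2 = 2:1): theoretical n(CO2) = 2.44879 mol; at 61.55% yield, n(CO2) = 1.50723 mol.
Step 2 (CO2:CaCO3 = 1:1): theoretical n(CaCO3) = 1.50723 mol, so theoretical mass = 1.50723 × 100.09 = 150.859 g.
At 82.51% yield, actual mass of CaCO3 = 150.859 × 0.8251 = 124.474 g.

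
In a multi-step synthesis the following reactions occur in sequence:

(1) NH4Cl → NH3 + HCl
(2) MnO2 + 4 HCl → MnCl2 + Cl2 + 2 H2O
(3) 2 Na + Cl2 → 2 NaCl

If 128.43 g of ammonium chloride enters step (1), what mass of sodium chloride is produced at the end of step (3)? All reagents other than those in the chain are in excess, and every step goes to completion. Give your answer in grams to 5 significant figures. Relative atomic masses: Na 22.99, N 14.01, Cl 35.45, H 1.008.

70.155 g

M(NH4Cl) = 14.01 + 4(1.008) + 35.45 = 53.492 g/mol.
M(NaCl) = 22.99 + 35.45 = 58.44 g/mol.
n(NH4Cl) = 128.43 / 53.492 = 2.40092 mol.
Reaction (1): NH4Cl→HCl ratio 1:1 ⇒ n(HCl) = 2.40092 mol.
Reaction (2): HCl→Cl2 ratio 4:1 ⇒ n(Cl2) = 0.600230 mol.
Reaction (3): Cl2→NaCl ratio 1:2 ⇒ n(NaCl) = 1.20046 mol.
Mass of NaCl = 1.20046 × 58.44 = 70.1549 g.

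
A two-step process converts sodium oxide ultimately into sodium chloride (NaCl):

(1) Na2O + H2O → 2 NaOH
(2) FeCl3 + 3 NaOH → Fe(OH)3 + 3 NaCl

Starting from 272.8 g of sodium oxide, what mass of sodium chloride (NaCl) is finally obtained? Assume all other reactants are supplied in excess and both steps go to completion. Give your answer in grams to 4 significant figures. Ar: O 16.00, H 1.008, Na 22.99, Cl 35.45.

514.4 g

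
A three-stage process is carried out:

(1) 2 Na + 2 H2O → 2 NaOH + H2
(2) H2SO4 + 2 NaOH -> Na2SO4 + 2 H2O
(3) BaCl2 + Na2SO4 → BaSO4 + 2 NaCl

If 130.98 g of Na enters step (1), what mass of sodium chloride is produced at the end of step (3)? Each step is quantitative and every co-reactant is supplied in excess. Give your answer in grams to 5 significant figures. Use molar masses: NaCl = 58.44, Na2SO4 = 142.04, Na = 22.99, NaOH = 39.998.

332.95 g

n(Na) = 130.98 / 22.99 = 5.69726 mol.
Reaction (1): Na→NaOH ratio 2:2 ⇒ n(NaOH) = 5.69726 mol.
Reaction (2): NaOH→Na2SO4 ratio 2:1 ⇒ n(Na2SO4) = 2.84863 mol.
Reaction (3): Na2SO4→NaCl ratio 1:2 ⇒ n(NaCl) = 5.69726 mol.
Mass of NaCl = 5.69726 × 58.44 = 332.948 g.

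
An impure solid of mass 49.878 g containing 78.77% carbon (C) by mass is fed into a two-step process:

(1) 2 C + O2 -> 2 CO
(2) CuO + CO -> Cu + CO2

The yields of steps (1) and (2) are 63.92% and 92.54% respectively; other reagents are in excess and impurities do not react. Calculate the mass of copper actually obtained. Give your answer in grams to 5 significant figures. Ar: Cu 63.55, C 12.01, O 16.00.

Pure C = 49.878 × 0.7877 = 39.2889 g.
M(C) = 12.01 g/mol.
M(Cu) = 63.55 g/mol.
n(C) = 39.2889 / 12.01 = 3.27135 mol.
Step 1 (C:CO = 2:2): theoretical n(CO) = 3.27135 mol; at 63.92% yield, n(CO) = 2.09105 mol.
Step 2 (CO:Cu = 1:1): theoretical n(Cu) = 2.09105 mol, so theoretical mass = 2.09105 × 63.55 = 132.886 g.
At 92.54% yield, actual mass of Cu = 132.886 × 0.9254 = 122.973 g.

122.97 g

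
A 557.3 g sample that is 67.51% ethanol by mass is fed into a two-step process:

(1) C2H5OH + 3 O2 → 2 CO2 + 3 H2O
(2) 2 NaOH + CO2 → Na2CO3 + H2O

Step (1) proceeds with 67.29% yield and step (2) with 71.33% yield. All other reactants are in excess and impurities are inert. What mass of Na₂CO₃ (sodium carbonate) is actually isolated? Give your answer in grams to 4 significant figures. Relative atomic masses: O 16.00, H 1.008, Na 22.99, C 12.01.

Pure C2H5OH = 557.3 × 0.6751 = 376.23 g.
M(C2H5OH) = 2(12.01) + 6(1.008) + 16.00 = 46.068 g/mol.
M(Na2CO3) = 2(22.99) + 12.01 + 3(16.00) = 105.99 g/mol.
n(C2H5OH) = 376.23 / 46.068 = 8.1669 mol.
Step 1 (C2H5OH:CO2 = 1:2): theoretical n(CO2) = 16.334 mol; at 67.29% yield, n(CO2) = 10.991 mol.
Step 2 (CO2:Na2CO3 = 1:1): theoretical n(Na2CO3) = 10.991 mol, so theoretical mass = 10.991 × 105.99 = 1164.9 g.
At 71.33% yield, actual mass of Na2CO3 = 1164.9 × 0.7133 = 830.95 g.

831.0 g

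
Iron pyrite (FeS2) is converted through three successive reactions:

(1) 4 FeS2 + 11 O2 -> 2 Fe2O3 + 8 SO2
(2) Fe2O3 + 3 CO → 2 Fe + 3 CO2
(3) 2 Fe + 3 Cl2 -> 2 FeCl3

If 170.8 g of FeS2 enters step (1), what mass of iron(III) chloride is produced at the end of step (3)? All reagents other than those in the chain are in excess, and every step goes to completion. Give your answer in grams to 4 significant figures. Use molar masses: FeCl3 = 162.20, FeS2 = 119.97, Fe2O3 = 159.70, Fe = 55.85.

230.9 g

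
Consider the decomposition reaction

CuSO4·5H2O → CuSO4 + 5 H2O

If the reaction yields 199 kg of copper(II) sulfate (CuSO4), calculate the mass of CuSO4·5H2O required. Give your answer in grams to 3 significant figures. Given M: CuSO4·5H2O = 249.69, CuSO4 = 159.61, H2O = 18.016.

311000 g

Convert: 199 kg = 199000 g.
n(CuSO4) = 199000 g / 159.61 g/mol = 1247 mol.
From the equation the CuSO4:CuSO4·5H2O mole ratio is 1:1, so n(CuSO4·5H2O) = 1247 × 1/1 = 1247 mol.
Mass of CuSO4·5H2O = 1247 mol × 249.69 g/mol = 311300 g.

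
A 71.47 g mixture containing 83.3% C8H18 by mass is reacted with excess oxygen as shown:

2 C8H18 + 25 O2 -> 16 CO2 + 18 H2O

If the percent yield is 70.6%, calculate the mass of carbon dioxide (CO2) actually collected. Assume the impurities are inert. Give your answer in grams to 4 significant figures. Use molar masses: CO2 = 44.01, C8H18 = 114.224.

129.6 g

Pure C8H18 available = 71.47 g × 0.833 = 59.535 g.
n(C8H18) = 59.535 g / 114.224 g/mol = 0.52121 mol.
From the equation the C8H18:CO2 mole ratio is 2:16, so n(CO2) = 0.52121 × 16/2 = 4.1697 mol.
Mass of CO2 = 4.1697 mol × 44.01 g/mol = 183.51 g.
Actual mass collected = 183.51 g × 0.706 = 129.56 g.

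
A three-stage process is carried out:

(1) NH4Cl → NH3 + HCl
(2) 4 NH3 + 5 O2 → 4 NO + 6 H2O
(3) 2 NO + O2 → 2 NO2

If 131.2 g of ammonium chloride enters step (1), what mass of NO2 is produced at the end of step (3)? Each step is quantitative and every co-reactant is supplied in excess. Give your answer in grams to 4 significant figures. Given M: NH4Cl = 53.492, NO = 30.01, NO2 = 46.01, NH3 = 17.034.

n(NH4Cl) = 131.2 / 53.492 = 2.4527 mol.
Reaction (1): NH4Cl→NH3 ratio 1:1 ⇒ n(NH3) = 2.4527 mol.
Reaction (2): NH3→NO ratio 4:4 ⇒ n(NO) = 2.4527 mol.
Reaction (3): NO→NO2 ratio 2:2 ⇒ n(NO2) = 2.4527 mol.
Mass of NO2 = 2.4527 × 46.01 = 112.85 g.

112.8 g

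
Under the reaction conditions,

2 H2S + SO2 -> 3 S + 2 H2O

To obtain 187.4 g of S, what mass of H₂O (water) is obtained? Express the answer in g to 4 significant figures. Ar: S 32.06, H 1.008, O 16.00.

70.21 g

M(S) = 32.06 g/mol.
M(H2O) = 2(1.008) + 16.00 = 18.016 g/mol.
n(S) = 187.40 g / 32.06 g/mol = 5.8453 mol.
From the equation the S:H2O mole ratio is 3:2, so n(H2O) = 5.8453 × 2/3 = 3.8969 mol.
Mass of H2O = 3.8969 mol × 18.016 g/mol = 70.206 g.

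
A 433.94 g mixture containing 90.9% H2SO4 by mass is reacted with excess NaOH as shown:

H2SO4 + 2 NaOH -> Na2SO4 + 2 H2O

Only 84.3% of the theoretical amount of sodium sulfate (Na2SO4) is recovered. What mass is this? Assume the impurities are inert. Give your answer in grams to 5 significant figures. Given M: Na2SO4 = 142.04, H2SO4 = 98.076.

Pure H2SO4 available = 433.94 g × 0.909 = 394.451 g.
n(H2SO4) = 394.451 g / 98.076 g/mol = 4.02190 mol.
From the equation the H2SO4:Na2SO4 mole ratio is 1:1, so n(Na2SO4) = 4.02190 × 1/1 = 4.02190 mol.
Mass of Na2SO4 = 4.02190 mol × 142.04 g/mol = 571.270 g.
Actual mass collected = 571.270 g × 0.843 = 481.581 g.

481.58 g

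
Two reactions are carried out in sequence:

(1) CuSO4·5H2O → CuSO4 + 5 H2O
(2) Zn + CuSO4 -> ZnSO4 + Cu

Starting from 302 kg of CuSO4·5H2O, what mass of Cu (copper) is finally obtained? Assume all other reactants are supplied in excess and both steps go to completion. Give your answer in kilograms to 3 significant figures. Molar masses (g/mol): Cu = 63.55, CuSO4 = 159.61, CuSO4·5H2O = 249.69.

302 kg = 302000 g.
n(CuSO4·5H2O) = 302000 / 249.69 = 1209 mol.
Step 1 gives a 1:1 ratio of CuSO4·5H2O to CuSO4, so n(CuSO4) = 1209 mol.
In step 2 the CuSO4:Cu ratio is 1:1, so n(Cu) = 1209 mol.
Mass of Cu = 1209 × 63.55 = 76860 g = 76.9 kg.

76.9 kg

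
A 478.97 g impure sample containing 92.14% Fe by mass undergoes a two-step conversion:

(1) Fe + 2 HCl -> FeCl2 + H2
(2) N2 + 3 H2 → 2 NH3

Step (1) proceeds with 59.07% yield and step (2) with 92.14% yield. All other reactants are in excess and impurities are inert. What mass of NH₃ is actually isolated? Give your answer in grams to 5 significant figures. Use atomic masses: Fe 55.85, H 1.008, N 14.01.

48.840 g

Pure Fe = 478.97 × 0.9214 = 441.323 g.
M(Fe) = 55.85 g/mol.
M(NH3) = 14.01 + 3(1.008) = 17.034 g/mol.
n(Fe) = 441.323 / 55.85 = 7.90193 mol.
Step 1 (Fe:H2 = 1:1): theoretical n(H2) = 7.90193 mol; at 59.07% yield, n(H2) = 4.66767 mol.
Step 2 (H2:NH3 = 3:2): theoretical n(NH3) = 3.11178 mol, so theoretical mass = 3.11178 × 17.034 = 53.0061 g.
At 92.14% yield, actual mass of NH3 = 53.0061 × 0.9214 = 48.8398 g.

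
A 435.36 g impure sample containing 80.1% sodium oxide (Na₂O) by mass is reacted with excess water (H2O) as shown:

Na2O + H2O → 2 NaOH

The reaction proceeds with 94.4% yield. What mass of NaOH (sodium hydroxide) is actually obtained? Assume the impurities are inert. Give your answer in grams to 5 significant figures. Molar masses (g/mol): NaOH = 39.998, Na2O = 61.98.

Pure Na2O available = 435.36 g × 0.801 = 348.723 g.
n(Na2O) = 348.723 g / 61.98 g/mol = 5.62639 mol.
From the equation the Na2O:NaOH mole ratio is 1:2, so n(NaOH) = 5.62639 × 2/1 = 11.2528 mol.
Mass of NaOH = 11.2528 mol × 39.998 g/mol = 450.088 g.
Actual mass collected = 450.088 g × 0.944 = 424.883 g.

424.88 g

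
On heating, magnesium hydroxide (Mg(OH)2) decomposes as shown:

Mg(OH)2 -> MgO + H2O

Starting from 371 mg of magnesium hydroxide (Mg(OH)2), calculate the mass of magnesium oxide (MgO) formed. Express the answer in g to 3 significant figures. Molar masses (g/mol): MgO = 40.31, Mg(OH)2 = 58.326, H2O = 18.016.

Convert: 371 mg = 0.3710 g.
n(Mg(OH)2) = 0.3710 g / 58.326 g/mol = 0.006361 mol.
From the equation the Mg(OH)2:MgO mole ratio is 1:1, so n(MgO) = 0.006361 × 1/1 = 0.006361 mol.
Mass of MgO = 0.006361 mol × 40.31 g/mol = 0.2564 g.

0.256 g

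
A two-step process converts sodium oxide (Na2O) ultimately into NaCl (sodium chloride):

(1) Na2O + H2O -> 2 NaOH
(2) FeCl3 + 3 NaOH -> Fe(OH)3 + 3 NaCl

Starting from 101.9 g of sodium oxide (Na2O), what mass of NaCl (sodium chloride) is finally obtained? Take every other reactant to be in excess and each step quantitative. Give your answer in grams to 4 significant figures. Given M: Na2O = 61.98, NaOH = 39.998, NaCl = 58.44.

192.2 g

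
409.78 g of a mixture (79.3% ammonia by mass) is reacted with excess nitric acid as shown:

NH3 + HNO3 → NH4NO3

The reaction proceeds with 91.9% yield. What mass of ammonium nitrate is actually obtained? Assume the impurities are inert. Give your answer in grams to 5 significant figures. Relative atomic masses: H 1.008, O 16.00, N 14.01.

1403.4 g

Pure NH3 available = 409.78 g × 0.793 = 324.956 g.
M(NH3) = 14.01 + 3(1.008) = 17.034 g/mol.
M(NH4NO3) = 2(14.01) + 4(1.008) + 3(16.00) = 80.052 g/mol.
n(NH3) = 324.956 g / 17.034 g/mol = 19.0769 mol.
From the equation the NH3:NH4NO3 mole ratio is 1:1, so n(NH4NO3) = 19.0769 × 1/1 = 19.0769 mol.
Mass of NH4NO3 = 19.0769 mol × 80.052 g/mol = 1527.14 g.
Actual mass collected = 1527.14 g × 0.919 = 1403.44 g.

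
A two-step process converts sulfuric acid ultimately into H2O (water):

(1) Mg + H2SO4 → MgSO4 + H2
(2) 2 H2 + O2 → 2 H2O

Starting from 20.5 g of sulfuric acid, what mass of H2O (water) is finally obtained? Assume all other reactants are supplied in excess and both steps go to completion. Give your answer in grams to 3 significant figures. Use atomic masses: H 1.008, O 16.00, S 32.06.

3.77 g

M(H2SO4) = 2(1.008) + 32.06 + 4(16.00) = 98.076 g/mol.
M(H2O) = 2(1.008) + 16.00 = 18.016 g/mol.
n(H2SO4) = 20.50 / 98.076 = 0.2090 mol.
Step 1 gives a 1:1 ratio of H2SO4 to H2, so n(H2) = 0.2090 mol.
In step 2 the H2:H2O ratio is 2:2, so n(H2O) = 0.2090 mol.
Mass of H2O = 0.2090 × 18.016 = 3.766 g.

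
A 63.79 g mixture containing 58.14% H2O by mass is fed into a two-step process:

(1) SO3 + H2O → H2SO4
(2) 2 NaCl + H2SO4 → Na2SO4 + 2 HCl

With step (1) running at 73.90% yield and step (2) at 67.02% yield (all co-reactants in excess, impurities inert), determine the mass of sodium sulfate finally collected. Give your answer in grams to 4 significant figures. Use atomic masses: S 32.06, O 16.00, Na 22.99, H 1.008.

Pure H2O = 63.79 × 0.5814 = 37.088 g.
M(H2O) = 2(1.008) + 16.00 = 18.016 g/mol.
M(Na2SO4) = 2(22.99) + 32.06 + 4(16.00) = 142.04 g/mol.
n(H2O) = 37.088 / 18.016 = 2.0586 mol.
Step 1 (H2O:H2SO4 = 1:1): theoretical n(H2SO4) = 2.0586 mol; at 73.90% yield, n(H2SO4) = 1.5213 mol.
Step 2 (H2SO4:Na2SO4 = 1:1): theoretical n(Na2SO4) = 1.5213 mol, so theoretical mass = 1.5213 × 142.04 = 216.08 g.
At 67.02% yield, actual mass of Na2SO4 = 216.08 × 0.6702 = 144.82 g.

144.8 g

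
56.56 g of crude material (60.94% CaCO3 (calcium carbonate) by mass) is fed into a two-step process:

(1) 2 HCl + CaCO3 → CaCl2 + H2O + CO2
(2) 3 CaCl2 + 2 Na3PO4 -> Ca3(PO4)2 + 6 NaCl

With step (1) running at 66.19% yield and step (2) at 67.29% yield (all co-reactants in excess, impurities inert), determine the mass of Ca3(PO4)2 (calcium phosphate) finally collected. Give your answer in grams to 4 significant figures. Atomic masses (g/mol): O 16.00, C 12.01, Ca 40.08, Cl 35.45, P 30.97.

15.86 g

Pure CaCO3 = 56.56 × 0.6094 = 34.468 g.
M(CaCO3) = 40.08 + 12.01 + 3(16.00) = 100.09 g/mol.
M(Ca3(PO4)2) = 3(40.08) + 2(30.97) + 8(16.00) = 310.18 g/mol.
n(CaCO3) = 34.468 / 100.09 = 0.34437 mol.
Step 1 (CaCO3:CaCl2 = 1:1): theoretical n(CaCl2) = 0.34437 mol; at 66.19% yield, n(CaCl2) = 0.22794 mol.
Step 2 (CaCl2:Ca3(PO4)2 = 3:1): theoretical n(Ca3(PO4)2) = 0.075979 mol, so theoretical mass = 0.075979 × 310.18 = 23.567 g.
At 67.29% yield, actual mass of Ca3(PO4)2 = 23.567 × 0.6729 = 15.858 g.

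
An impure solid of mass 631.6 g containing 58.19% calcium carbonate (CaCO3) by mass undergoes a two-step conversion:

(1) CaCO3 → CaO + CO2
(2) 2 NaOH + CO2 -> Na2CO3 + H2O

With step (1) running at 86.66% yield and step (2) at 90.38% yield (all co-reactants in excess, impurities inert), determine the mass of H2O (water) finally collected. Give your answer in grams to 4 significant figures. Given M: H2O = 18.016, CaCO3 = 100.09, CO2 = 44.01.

51.81 g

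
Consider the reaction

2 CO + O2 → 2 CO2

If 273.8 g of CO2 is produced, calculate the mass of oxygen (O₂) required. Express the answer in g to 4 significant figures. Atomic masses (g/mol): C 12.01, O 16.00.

M(CO2) = 12.01 + 2(16.00) = 44.01 g/mol.
M(O2) = 2(16.00) = 32.00 g/mol.
n(CO2) = 273.80 g / 44.01 g/mol = 6.2213 mol.
From the equation the CO2:O2 mole ratio is 2:1, so n(O2) = 6.2213 × 1/2 = 3.1107 mol.
Mass of O2 = 3.1107 mol × 32.00 g/mol = 99.541 g.

99.54 g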